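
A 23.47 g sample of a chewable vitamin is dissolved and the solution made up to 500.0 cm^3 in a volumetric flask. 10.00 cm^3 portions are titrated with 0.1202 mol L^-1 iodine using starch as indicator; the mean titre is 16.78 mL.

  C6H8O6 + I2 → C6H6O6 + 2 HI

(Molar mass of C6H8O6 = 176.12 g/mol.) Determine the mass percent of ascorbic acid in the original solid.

n(I2) per titration = 0.01678 × 0.1202 = 2.017 × 10^-3 mol
n(C6H8O6) in each aliquot = 2.017 × 10^-3 mol (1:1 ratio)
n(C6H8O6) in the whole flask = 2.017 × 10^-3 × 500.0/10.00 = 0.1008 mol
mass of C6H8O6 = 0.1008 × 176.12 = 17.76 g
% C6H8O6 = 17.76 / 23.47 × 100 = 75.68 %

75.68 %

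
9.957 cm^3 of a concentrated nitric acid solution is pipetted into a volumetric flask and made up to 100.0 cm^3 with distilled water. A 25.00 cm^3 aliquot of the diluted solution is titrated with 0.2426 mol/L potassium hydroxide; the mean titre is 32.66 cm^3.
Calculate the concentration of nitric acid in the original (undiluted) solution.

HNO3 + KOH → KNO3 + H2O
n(KOH) = 0.03266 × 0.2426 = 7.923 × 10^-3 mol
n(HNO3) in the aliquot = 7.923 × 10^-3 mol (1:1 ratio)
[HNO3]_dilute = 7.923 × 10^-3 / 0.02500 = 0.3169 mol/L
Dilution factor = 100.0 / 9.957 = 10.04
[HNO3]_stock = 0.3169 × 10.04 = 3.183 mol/L

3.183 mol/L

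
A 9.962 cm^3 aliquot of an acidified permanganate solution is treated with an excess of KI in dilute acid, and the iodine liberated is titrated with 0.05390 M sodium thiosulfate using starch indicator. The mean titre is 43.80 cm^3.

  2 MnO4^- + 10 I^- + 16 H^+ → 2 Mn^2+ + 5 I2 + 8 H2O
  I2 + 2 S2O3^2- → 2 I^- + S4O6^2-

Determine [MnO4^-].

n(S2O3^2-) = 0.04380 × 0.05390 = 2.361 × 10^-3 mol
n(I2) = n(S2O3^2-)/2 = 1.180 × 10^-3 mol
From the 2:5 ratio, n(MnO4^-) in the aliquot = 2/5 × 1.180 × 10^-3 = 4.722 × 10^-4 mol
[MnO4^-] = 4.722 × 10^-4 / 0.009962 = 0.04740 mol/L

0.04740 M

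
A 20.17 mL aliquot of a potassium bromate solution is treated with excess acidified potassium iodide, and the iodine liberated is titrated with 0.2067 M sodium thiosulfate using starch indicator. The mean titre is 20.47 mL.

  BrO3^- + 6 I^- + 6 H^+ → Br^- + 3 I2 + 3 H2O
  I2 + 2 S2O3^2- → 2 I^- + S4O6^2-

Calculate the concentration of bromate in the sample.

n(S2O3^2-) = 0.02047 × 0.2067 = 4.231 × 10^-3 mol
n(I2) = n(S2O3^2-)/2 = 2.116 × 10^-3 mol
From the 1:3 ratio, n(BrO3^-) in the aliquot = 1/3 × 2.116 × 10^-3 = 7.052 × 10^-4 mol
[BrO3^-] = 7.052 × 10^-4 / 0.02017 = 0.03496 mol/L

0.03496 M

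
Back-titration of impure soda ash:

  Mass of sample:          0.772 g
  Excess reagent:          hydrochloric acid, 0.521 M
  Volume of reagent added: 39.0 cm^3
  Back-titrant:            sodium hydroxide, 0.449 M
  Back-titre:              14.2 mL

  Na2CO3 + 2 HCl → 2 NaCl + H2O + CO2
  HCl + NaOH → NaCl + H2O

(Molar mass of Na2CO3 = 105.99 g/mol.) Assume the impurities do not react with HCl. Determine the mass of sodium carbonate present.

0.739 g

n(HCl) added = 0.0390 × 0.521 = 0.0203 mol
n(NaOH) used in back-titration = 0.0142 × 0.449 = 6.38 × 10^-3 mol
n(HCl) left over = 6.38 × 10^-3 mol (1:1 ratio)
n(HCl) consumed by analyte = 0.0203 − 6.38 × 10^-3 = 0.0139 mol
From the 1:2 ratio, n(Na2CO3) = 1/2 × 0.0139 = 6.97 × 10^-3 mol
mass of Na2CO3 = 6.97 × 10^-3 × 105.99 = 0.739 g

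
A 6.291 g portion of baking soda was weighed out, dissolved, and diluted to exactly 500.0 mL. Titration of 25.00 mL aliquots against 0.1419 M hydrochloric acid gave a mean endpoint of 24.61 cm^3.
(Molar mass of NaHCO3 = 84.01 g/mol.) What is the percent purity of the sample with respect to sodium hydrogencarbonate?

93.27 %

NaHCO3 + HCl → NaCl + H2O + CO2
n(HCl) per titration = 0.02461 × 0.1419 = 3.492 × 10^-3 mol
n(NaHCO3) in each aliquot = 3.492 × 10^-3 mol (1:1 ratio)
n(NaHCO3) in the whole flask = 3.492 × 10^-3 × 500.0/25.00 = 0.06984 mol
mass of NaHCO3 = 0.06984 × 84.01 = 5.868 g
% NaHCO3 = 5.868 / 6.291 × 100 = 93.27 %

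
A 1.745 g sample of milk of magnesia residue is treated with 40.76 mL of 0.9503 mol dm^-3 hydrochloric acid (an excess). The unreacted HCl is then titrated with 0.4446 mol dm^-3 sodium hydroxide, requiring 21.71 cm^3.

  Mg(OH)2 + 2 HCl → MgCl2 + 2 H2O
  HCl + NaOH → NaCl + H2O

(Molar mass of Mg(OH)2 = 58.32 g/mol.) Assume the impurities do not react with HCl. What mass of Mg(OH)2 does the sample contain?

n(HCl) added = 0.04076 × 0.9503 = 0.03873 mol
n(NaOH) used in back-titration = 0.02171 × 0.4446 = 9.652 × 10^-3 mol
n(HCl) left over = 9.652 × 10^-3 mol (1:1 ratio)
n(HCl) consumed by analyte = 0.03873 − 9.652 × 10^-3 = 0.02908 mol
From the 1:2 ratio, n(Mg(OH)2) = 1/2 × 0.02908 = 0.01454 mol
mass of Mg(OH)2 = 0.01454 × 58.32 = 0.8480 g

0.8480 g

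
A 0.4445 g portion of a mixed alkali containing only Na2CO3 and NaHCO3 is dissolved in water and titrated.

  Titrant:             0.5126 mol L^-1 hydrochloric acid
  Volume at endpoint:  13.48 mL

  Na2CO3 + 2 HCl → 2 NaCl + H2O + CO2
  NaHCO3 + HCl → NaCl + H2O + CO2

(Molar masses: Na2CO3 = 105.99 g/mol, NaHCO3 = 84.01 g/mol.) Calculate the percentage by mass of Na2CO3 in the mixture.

n(HCl) = 0.01348 × 0.5126 = 6.910 × 10^-3 mol
Let x = n(Na2CO3), y = n(NaHCO3).
Titrant: 2x + 1y = 6.910 × 10^-3;  mass: 105.99x + 84.01y = 0.4445
Solving, x = 2.192 × 10^-3 mol, y = 2.525 × 10^-3 mol
mass of Na2CO3 = 2.192 × 10^-3 × 105.99 = 0.2324 g
% Na2CO3 = 0.2324 / 0.4445 × 100 = 52.28 %

52.28 %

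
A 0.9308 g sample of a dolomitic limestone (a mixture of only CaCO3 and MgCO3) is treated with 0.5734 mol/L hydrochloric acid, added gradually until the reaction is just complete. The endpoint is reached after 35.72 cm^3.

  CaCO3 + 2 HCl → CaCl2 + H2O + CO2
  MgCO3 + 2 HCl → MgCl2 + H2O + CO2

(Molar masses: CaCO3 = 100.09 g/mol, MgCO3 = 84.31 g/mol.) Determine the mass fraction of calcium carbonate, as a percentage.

45.92 %

n(HCl) = 0.03572 × 0.5734 = 0.02048 mol
Let x = n(CaCO3), y = n(MgCO3).
Titrant: 2x + 2y = 0.02048;  mass: 100.09x + 84.31y = 0.9308
Solving, x = 4.270 × 10^-3 mol, y = 5.970 × 10^-3 mol
mass of CaCO3 = 4.270 × 10^-3 × 100.09 = 0.4274 g
% CaCO3 = 0.4274 / 0.9308 × 100 = 45.92 %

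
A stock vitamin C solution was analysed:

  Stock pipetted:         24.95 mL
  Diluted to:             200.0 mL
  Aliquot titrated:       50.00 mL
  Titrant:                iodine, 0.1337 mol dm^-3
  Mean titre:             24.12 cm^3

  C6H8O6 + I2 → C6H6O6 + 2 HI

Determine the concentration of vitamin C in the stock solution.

0.5170 mol/L

n(I2) = 0.02412 × 0.1337 = 3.225 × 10^-3 mol
n(C6H8O6) in the aliquot = 3.225 × 10^-3 mol (1:1 ratio)
[C6H8O6]_dilute = 3.225 × 10^-3 / 0.05000 = 0.06450 mol/L
Dilution factor = 200.0 / 24.95 = 8.016
[C6H8O6]_stock = 0.06450 × 8.016 = 0.5170 mol/L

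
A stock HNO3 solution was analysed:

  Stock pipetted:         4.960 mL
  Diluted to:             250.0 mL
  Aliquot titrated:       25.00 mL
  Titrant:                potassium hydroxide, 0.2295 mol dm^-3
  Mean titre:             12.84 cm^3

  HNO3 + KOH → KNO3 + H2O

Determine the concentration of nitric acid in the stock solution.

5.941 mol/L

n(KOH) = 0.01284 × 0.2295 = 2.947 × 10^-3 mol
n(HNO3) in the aliquot = 2.947 × 10^-3 mol (1:1 ratio)
[HNO3]_dilute = 2.947 × 10^-3 / 0.02500 = 0.1179 mol/L
Dilution factor = 250.0 / 4.960 = 50.40
[HNO3]_stock = 0.1179 × 50.40 = 5.941 mol/L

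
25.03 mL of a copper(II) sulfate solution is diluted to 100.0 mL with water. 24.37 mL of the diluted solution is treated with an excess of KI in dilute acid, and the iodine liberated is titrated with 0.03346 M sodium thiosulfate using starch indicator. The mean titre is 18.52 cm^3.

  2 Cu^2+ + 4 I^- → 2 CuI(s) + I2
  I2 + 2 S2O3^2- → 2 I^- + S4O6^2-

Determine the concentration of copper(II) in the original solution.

0.1016 M

n(S2O3^2-) = 0.01852 × 0.03346 = 6.197 × 10^-4 mol
n(I2) = n(S2O3^2-)/2 = 3.098 × 10^-4 mol
From the 2:1 ratio, n(Cu2+) in the aliquot = 2/1 × 3.098 × 10^-4 = 6.197 × 10^-4 mol
[Cu2+]_dilute = 6.197 × 10^-4 / 0.02437 = 0.02543 mol/L
[Cu2+]_original = 0.02543 × 100.0/25.03 = 0.1016 mol/L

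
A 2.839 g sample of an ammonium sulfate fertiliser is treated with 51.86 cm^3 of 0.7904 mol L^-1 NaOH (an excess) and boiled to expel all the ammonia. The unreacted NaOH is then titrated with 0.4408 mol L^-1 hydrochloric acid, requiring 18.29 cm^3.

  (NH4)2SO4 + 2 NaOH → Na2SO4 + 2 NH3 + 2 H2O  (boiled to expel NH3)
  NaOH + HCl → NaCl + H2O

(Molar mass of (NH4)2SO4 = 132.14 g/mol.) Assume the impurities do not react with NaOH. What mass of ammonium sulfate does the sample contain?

2.176 g

n(NaOH) added = 0.05186 × 0.7904 = 0.04099 mol
n(HCl) used in back-titration = 0.01829 × 0.4408 = 8.062 × 10^-3 mol
n(NaOH) left over = 8.062 × 10^-3 mol (1:1 ratio)
n(NaOH) consumed by analyte = 0.04099 − 8.062 × 10^-3 = 0.03293 mol
From the 1:2 ratio, n((NH4)2SO4) = 1/2 × 0.03293 = 0.01646 mol
mass of (NH4)2SO4 = 0.01646 × 132.14 = 2.176 g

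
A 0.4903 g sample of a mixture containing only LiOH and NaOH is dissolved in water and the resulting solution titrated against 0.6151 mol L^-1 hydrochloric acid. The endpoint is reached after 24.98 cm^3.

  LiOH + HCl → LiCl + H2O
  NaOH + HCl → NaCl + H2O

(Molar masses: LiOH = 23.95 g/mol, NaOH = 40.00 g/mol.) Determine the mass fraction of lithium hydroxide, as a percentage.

n(HCl) = 0.02498 × 0.6151 = 0.01537 mol
Let x = n(LiOH), y = n(NaOH).
Titrant: 1x + 1y = 0.01537;  mass: 23.95x + 40.00y = 0.4903
Solving, x = 7.745 × 10^-3 mol, y = 7.620 × 10^-3 mol
mass of LiOH = 7.745 × 10^-3 × 23.95 = 0.1855 g
% LiOH = 0.1855 / 0.4903 × 100 = 37.83 %

37.83 %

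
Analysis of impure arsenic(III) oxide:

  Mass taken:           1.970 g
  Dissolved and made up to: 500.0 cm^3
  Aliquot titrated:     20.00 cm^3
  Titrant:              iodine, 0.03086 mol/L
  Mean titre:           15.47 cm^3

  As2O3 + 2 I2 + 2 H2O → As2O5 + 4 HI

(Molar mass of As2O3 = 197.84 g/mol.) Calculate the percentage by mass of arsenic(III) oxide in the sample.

59.93 %

n(I2) per titration = 0.01547 × 0.03086 = 4.774 × 10^-4 mol
From the 1:2 ratio, n(As2O3) in each aliquot = 1/2 × 4.774 × 10^-4 = 2.387 × 10^-4 mol
n(As2O3) in the whole flask = 2.387 × 10^-4 × 500.0/20.00 = 5.968 × 10^-3 mol
mass of As2O3 = 5.968 × 10^-3 × 197.84 = 1.181 g
% As2O3 = 1.181 / 1.970 × 100 = 59.93 %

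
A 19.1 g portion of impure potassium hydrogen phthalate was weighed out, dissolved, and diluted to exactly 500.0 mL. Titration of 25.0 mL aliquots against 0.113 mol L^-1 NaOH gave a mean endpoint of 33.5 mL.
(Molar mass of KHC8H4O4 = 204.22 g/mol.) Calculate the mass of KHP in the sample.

KHC8H4O4 + NaOH → KNaC8H4O4 + H2O
n(NaOH) per titration = 0.0335 × 0.113 = 3.79 × 10^-3 mol
n(KHC8H4O4) in each aliquot = 3.79 × 10^-3 mol (1:1 ratio)
n(KHC8H4O4) in the whole flask = 3.79 × 10^-3 × 500.0/25.0 = 0.0757 mol
mass of KHC8H4O4 = 0.0757 × 204.22 = 15.5 g

15.5 g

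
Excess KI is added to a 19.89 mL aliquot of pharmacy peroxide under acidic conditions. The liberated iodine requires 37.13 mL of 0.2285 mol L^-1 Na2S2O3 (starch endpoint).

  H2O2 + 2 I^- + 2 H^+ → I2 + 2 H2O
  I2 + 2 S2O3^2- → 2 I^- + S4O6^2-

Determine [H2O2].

0.2133 mol/L

n(S2O3^2-) = 0.03713 × 0.2285 = 8.484 × 10^-3 mol
n(I2) = n(S2O3^2-)/2 = 4.242 × 10^-3 mol
n(H2O2) in the aliquot = 4.242 × 10^-3 mol (1:1 ratio)
[H2O2] = 4.242 × 10^-3 / 0.01989 = 0.2133 mol/L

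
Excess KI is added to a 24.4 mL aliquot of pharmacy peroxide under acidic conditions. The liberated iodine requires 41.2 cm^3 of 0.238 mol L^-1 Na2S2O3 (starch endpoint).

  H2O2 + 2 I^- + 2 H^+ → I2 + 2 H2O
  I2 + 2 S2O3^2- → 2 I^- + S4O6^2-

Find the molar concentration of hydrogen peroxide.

n(S2O3^2-) = 0.0412 × 0.238 = 9.81 × 10^-3 mol
n(I2) = n(S2O3^2-)/2 = 4.90 × 10^-3 mol
n(H2O2) in the aliquot = 4.90 × 10^-3 mol (1:1 ratio)
[H2O2] = 4.90 × 10^-3 / 0.0244 = 0.201 mol/L

0.201 mol/L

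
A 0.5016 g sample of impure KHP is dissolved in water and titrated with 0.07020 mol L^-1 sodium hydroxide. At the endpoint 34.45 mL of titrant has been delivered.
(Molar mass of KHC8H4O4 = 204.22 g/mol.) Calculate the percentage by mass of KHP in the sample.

98.46 %

KHC8H4O4 + NaOH → KNaC8H4O4 + H2O
n(NaOH) = 0.03445 L × 0.07020 mol/L = 2.418 × 10^-3 mol
n(KHC8H4O4) = 2.418 × 10^-3 mol (1:1 ratio)
mass of KHC8H4O4 = 2.418 × 10^-3 × 204.22 g/mol = 0.4939 g
% KHC8H4O4 = 0.4939 / 0.5016 × 100 = 98.46 %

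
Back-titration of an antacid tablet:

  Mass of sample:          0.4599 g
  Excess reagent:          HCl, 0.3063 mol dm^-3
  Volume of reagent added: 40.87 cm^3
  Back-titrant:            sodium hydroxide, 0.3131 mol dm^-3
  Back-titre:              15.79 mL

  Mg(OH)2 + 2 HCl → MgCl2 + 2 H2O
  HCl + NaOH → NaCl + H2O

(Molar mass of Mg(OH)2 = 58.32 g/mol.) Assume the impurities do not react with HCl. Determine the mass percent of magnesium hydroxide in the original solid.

n(HCl) added = 0.04087 × 0.3063 = 0.01252 mol
n(NaOH) used in back-titration = 0.01579 × 0.3131 = 4.944 × 10^-3 mol
n(HCl) left over = 4.944 × 10^-3 mol (1:1 ratio)
n(HCl) consumed by analyte = 0.01252 − 4.944 × 10^-3 = 7.575 × 10^-3 mol
From the 1:2 ratio, n(Mg(OH)2) = 1/2 × 7.575 × 10^-3 = 3.787 × 10^-3 mol
mass of Mg(OH)2 = 3.787 × 10^-3 × 58.32 = 0.2209 g
% Mg(OH)2 = 0.2209 / 0.4599 × 100 = 48.03 %

48.03 %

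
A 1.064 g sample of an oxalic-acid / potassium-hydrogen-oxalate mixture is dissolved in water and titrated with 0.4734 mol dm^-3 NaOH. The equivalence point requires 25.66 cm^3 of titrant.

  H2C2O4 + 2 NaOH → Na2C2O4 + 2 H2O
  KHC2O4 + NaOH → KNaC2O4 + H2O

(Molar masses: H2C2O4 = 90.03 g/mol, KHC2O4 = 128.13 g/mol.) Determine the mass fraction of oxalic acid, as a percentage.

25.07 %

n(NaOH) = 0.02566 × 0.4734 = 0.01215 mol
Let x = n(H2C2O4), y = n(KHC2O4).
Titrant: 2x + 1y = 0.01215;  mass: 90.03x + 128.13y = 1.064
Solving, x = 2.962 × 10^-3 mol, y = 6.222 × 10^-3 mol
mass of H2C2O4 = 2.962 × 10^-3 × 90.03 = 0.2667 g
% H2C2O4 = 0.2667 / 1.064 × 100 = 25.07 %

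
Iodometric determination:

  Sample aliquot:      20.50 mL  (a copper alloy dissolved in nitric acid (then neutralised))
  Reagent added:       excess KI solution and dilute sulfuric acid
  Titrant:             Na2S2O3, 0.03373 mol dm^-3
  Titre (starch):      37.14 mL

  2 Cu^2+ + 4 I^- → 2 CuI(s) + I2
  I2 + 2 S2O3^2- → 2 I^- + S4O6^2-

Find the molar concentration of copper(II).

0.06111 mol/L

n(S2O3^2-) = 0.03714 × 0.03373 = 1.253 × 10^-3 mol
n(I2) = n(S2O3^2-)/2 = 6.264 × 10^-4 mol
From the 2:1 ratio, n(Cu2+) in the aliquot = 2/1 × 6.264 × 10^-4 = 1.253 × 10^-3 mol
[Cu2+] = 1.253 × 10^-3 / 0.02050 = 0.06111 mol/L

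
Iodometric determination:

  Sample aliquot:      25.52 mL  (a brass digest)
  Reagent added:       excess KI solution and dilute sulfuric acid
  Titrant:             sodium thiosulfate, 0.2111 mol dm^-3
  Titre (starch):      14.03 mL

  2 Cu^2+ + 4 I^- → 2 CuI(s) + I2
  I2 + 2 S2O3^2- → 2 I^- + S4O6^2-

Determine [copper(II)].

0.1161 mol/L

n(S2O3^2-) = 0.01403 × 0.2111 = 2.962 × 10^-3 mol
n(I2) = n(S2O3^2-)/2 = 1.481 × 10^-3 mol
From the 2:1 ratio, n(Cu2+) in the aliquot = 2/1 × 1.481 × 10^-3 = 2.962 × 10^-3 mol
[Cu2+] = 2.962 × 10^-3 / 0.02552 = 0.1161 mol/L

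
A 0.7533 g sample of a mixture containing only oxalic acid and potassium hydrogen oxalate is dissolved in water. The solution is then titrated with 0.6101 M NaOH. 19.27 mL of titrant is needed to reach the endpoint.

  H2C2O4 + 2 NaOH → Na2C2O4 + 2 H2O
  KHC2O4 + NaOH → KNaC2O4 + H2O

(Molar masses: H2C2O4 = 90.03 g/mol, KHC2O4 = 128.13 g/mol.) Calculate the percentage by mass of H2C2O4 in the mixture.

54.14 %

n(NaOH) = 0.01927 × 0.6101 = 0.01176 mol
Let x = n(H2C2O4), y = n(KHC2O4).
Titrant: 2x + 1y = 0.01176;  mass: 90.03x + 128.13y = 0.7533
Solving, x = 4.530 × 10^-3 mol, y = 2.696 × 10^-3 mol
mass of H2C2O4 = 4.530 × 10^-3 × 90.03 = 0.4079 g
% H2C2O4 = 0.4079 / 0.7533 × 100 = 54.14 %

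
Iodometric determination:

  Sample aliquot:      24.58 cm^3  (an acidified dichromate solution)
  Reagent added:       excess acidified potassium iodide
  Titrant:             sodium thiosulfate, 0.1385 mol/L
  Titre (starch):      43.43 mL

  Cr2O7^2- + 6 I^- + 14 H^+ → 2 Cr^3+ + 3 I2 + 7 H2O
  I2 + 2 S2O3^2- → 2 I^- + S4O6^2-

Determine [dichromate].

n(S2O3^2-) = 0.04343 × 0.1385 = 6.015 × 10^-3 mol
n(I2) = n(S2O3^2-)/2 = 3.008 × 10^-3 mol
From the 1:3 ratio, n(Cr2O7^2-) in the aliquot = 1/3 × 3.008 × 10^-3 = 1.003 × 10^-3 mol
[Cr2O7^2-] = 1.003 × 10^-3 / 0.02458 = 0.04079 mol/L

0.04079 mol/L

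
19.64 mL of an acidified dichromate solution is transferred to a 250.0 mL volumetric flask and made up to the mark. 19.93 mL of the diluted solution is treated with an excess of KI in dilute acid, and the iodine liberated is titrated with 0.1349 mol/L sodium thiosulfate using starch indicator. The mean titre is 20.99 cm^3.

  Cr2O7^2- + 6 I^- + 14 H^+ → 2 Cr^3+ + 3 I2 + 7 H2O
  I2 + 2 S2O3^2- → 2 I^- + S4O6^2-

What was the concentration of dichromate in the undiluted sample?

n(S2O3^2-) = 0.02099 × 0.1349 = 2.832 × 10^-3 mol
n(I2) = n(S2O3^2-)/2 = 1.416 × 10^-3 mol
From the 1:3 ratio, n(Cr2O7^2-) in the aliquot = 1/3 × 1.416 × 10^-3 = 4.719 × 10^-4 mol
[Cr2O7^2-]_dilute = 4.719 × 10^-4 / 0.01993 = 0.02368 mol/L
[Cr2O7^2-]_original = 0.02368 × 250.0/19.64 = 0.3014 mol/L

0.3014 mol/L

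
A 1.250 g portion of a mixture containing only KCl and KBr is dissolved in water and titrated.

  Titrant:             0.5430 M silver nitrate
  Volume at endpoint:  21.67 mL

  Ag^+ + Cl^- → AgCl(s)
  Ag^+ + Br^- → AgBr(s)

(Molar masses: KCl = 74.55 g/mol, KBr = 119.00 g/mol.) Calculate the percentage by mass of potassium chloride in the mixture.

20.16 %

n(AgNO3) = 0.02167 × 0.5430 = 0.01177 mol
Let x = n(KCl), y = n(KBr).
Titrant: 1x + 1y = 0.01177;  mass: 74.55x + 119.00y = 1.250
Solving, x = 3.380 × 10^-3 mol, y = 8.387 × 10^-3 mol
mass of KCl = 3.380 × 10^-3 × 74.55 = 0.2520 g
% KCl = 0.2520 / 1.250 × 100 = 20.16 %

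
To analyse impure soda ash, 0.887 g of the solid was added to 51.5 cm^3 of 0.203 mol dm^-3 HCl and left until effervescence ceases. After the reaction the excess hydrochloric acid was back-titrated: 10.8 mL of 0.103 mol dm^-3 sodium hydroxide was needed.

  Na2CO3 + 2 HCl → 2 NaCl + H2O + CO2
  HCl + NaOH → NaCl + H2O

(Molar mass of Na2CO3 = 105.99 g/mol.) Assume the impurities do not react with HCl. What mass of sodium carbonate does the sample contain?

n(HCl) added = 0.0515 × 0.203 = 0.0105 mol
n(NaOH) used in back-titration = 0.0108 × 0.103 = 1.11 × 10^-3 mol
n(HCl) left over = 1.11 × 10^-3 mol (1:1 ratio)
n(HCl) consumed by analyte = 0.0105 − 1.11 × 10^-3 = 9.34 × 10^-3 mol
From the 1:2 ratio, n(Na2CO3) = 1/2 × 9.34 × 10^-3 = 4.67 × 10^-3 mol
mass of Na2CO3 = 4.67 × 10^-3 × 105.99 = 0.495 g

0.495 g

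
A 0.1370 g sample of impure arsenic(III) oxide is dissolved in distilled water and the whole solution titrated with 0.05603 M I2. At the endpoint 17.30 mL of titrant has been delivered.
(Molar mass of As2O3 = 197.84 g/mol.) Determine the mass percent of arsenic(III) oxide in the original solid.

69.99 %

As2O3 + 2 I2 + 2 H2O → As2O5 + 4 HI
n(I2) = 0.01730 L × 0.05603 mol/L = 9.693 × 10^-4 mol
From the 1:2 ratio, n(As2O3) = 1/2 × 9.693 × 10^-4 = 4.847 × 10^-4 mol
mass of As2O3 = 4.847 × 10^-4 × 197.84 g/mol = 0.09589 g
% As2O3 = 0.09589 / 0.1370 × 100 = 69.99 %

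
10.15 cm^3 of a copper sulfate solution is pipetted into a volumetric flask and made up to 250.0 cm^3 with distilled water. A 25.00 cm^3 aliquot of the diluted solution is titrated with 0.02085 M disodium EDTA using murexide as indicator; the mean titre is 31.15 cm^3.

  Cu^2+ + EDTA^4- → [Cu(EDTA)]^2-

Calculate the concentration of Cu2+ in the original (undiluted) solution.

0.6399 M

n(EDTA) = 0.03115 × 0.02085 = 6.495 × 10^-4 mol
n(Cu2+) in the aliquot = 6.495 × 10^-4 mol (1:1 ratio)
[Cu2+]_dilute = 6.495 × 10^-4 / 0.02500 = 0.02598 mol/L
Dilution factor = 250.0 / 10.15 = 24.63
[Cu2+]_stock = 0.02598 × 24.63 = 0.6399 mol/L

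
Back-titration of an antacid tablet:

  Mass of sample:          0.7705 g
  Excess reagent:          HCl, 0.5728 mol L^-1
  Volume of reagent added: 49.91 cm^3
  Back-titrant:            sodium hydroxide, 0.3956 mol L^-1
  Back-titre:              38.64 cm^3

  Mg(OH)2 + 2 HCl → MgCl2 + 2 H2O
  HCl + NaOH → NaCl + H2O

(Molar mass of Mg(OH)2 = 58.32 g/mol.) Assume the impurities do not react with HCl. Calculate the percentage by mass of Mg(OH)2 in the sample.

50.34 %

n(HCl) added = 0.04991 × 0.5728 = 0.02859 mol
n(NaOH) used in back-titration = 0.03864 × 0.3956 = 0.01529 mol
n(HCl) left over = 0.01529 mol (1:1 ratio)
n(HCl) consumed by analyte = 0.02859 − 0.01529 = 0.01330 mol
From the 1:2 ratio, n(Mg(OH)2) = 1/2 × 0.01330 = 6.651 × 10^-3 mol
mass of Mg(OH)2 = 6.651 × 10^-3 × 58.32 = 0.3879 g
% Mg(OH)2 = 0.3879 / 0.7705 × 100 = 50.34 %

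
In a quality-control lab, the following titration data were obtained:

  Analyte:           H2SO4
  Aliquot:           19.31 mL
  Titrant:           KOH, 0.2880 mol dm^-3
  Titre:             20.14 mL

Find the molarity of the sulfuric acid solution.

0.1502 mol/L

H2SO4 + 2 KOH → K2SO4 + 2 H2O
n(KOH) = 0.02014 L × 0.2880 mol/L = 5.800 × 10^-3 mol
From the 1:2 mole ratio, n(H2SO4) = 1/2 × 5.800 × 10^-3 = 2.900 × 10^-3 mol
[H2SO4] = 2.900 × 10^-3 mol / 0.01931 L = 0.1502 mol/L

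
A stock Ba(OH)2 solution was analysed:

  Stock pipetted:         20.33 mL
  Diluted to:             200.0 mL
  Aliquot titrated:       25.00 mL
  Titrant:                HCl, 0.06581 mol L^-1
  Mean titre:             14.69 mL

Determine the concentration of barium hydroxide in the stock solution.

Ba(OH)2 + 2 HCl → BaCl2 + 2 H2O
n(HCl) = 0.01469 × 0.06581 = 9.667 × 10^-4 mol
From the 1:2 ratio, n(Ba(OH)2) in the aliquot = 1/2 × 9.667 × 10^-4 = 4.834 × 10^-4 mol
[Ba(OH)2]_dilute = 4.834 × 10^-4 / 0.02500 = 0.01933 mol/L
Dilution factor = 200.0 / 20.33 = 9.838
[Ba(OH)2]_stock = 0.01933 × 9.838 = 0.1902 mol/L

0.1902 mol/L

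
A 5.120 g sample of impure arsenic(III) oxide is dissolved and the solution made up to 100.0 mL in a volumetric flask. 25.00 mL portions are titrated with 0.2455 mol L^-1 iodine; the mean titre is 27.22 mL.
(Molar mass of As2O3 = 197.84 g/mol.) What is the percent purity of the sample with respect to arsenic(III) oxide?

As2O3 + 2 I2 + 2 H2O → As2O5 + 4 HI
n(I2) per titration = 0.02722 × 0.2455 = 6.683 × 10^-3 mol
From the 1:2 ratio, n(As2O3) in each aliquot = 1/2 × 6.683 × 10^-3 = 3.341 × 10^-3 mol
n(As2O3) in the whole flask = 3.341 × 10^-3 × 100.0/25.00 = 0.01337 mol
mass of As2O3 = 0.01337 × 197.84 = 2.644 g
% As2O3 = 2.644 / 5.120 × 100 = 51.64 %

51.64 %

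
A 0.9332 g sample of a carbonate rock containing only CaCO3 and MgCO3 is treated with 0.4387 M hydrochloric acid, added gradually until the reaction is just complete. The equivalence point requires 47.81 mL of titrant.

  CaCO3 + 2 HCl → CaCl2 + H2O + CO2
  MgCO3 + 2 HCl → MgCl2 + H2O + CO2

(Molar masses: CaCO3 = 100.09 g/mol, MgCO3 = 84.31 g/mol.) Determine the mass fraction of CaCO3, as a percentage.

n(HCl) = 0.04781 × 0.4387 = 0.02097 mol
Let x = n(CaCO3), y = n(MgCO3).
Titrant: 2x + 2y = 0.02097;  mass: 100.09x + 84.31y = 0.9332
Solving, x = 3.107 × 10^-3 mol, y = 7.380 × 10^-3 mol
mass of CaCO3 = 3.107 × 10^-3 × 100.09 = 0.3110 g
% CaCO3 = 0.3110 / 0.9332 × 100 = 33.33 %

33.33 %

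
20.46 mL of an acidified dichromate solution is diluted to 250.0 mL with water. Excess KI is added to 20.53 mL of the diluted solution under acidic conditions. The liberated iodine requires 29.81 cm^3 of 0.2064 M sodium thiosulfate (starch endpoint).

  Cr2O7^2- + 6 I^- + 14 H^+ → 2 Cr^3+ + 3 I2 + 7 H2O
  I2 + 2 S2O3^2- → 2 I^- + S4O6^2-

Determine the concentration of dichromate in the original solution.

0.6103 M

n(S2O3^2-) = 0.02981 × 0.2064 = 6.153 × 10^-3 mol
n(I2) = n(S2O3^2-)/2 = 3.076 × 10^-3 mol
From the 1:3 ratio, n(Cr2O7^2-) in the aliquot = 1/3 × 3.076 × 10^-3 = 1.025 × 10^-3 mol
[Cr2O7^2-]_dilute = 1.025 × 10^-3 / 0.02053 = 0.04995 mol/L
[Cr2O7^2-]_original = 0.04995 × 250.0/20.46 = 0.6103 mol/L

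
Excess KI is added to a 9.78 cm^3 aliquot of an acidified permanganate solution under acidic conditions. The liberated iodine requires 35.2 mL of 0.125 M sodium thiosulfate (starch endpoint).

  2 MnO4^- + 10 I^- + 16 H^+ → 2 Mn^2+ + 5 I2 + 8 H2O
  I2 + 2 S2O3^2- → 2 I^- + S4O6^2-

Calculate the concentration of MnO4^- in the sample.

n(S2O3^2-) = 0.0352 × 0.125 = 4.40 × 10^-3 mol
n(I2) = n(S2O3^2-)/2 = 2.20 × 10^-3 mol
From the 2:5 ratio, n(MnO4^-) in the aliquot = 2/5 × 2.20 × 10^-3 = 8.80 × 10^-4 mol
[MnO4^-] = 8.80 × 10^-4 / 0.00978 = 0.0900 mol/L

0.0900 M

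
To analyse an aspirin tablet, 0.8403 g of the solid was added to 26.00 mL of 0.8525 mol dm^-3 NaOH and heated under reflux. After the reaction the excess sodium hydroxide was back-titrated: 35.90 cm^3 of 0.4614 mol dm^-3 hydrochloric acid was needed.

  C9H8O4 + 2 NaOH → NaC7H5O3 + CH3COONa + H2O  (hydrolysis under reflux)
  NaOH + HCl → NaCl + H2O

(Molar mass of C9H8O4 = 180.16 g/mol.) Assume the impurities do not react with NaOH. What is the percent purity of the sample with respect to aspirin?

n(NaOH) added = 0.02600 × 0.8525 = 0.02217 mol
n(HCl) used in back-titration = 0.03590 × 0.4614 = 0.01656 mol
n(NaOH) left over = 0.01656 mol (1:1 ratio)
n(NaOH) consumed by analyte = 0.02217 − 0.01656 = 5.601 × 10^-3 mol
From the 1:2 ratio, n(C9H8O4) = 1/2 × 5.601 × 10^-3 = 2.800 × 10^-3 mol
mass of C9H8O4 = 2.800 × 10^-3 × 180.16 = 0.5045 g
% C9H8O4 = 0.5045 / 0.8403 × 100 = 60.04 %

60.04 %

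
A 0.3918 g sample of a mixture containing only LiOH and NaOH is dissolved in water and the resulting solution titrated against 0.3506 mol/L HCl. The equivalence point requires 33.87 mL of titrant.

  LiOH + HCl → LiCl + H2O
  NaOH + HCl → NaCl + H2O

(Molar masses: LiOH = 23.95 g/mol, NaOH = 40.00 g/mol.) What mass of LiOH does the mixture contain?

0.1241 g

n(HCl) = 0.03387 × 0.3506 = 0.01187 mol
Let x = n(LiOH), y = n(NaOH).
Titrant: 1x + 1y = 0.01187;  mass: 23.95x + 40.00y = 0.3918
Solving, x = 5.183 × 10^-3 mol, y = 6.691 × 10^-3 mol
mass of LiOH = 5.183 × 10^-3 × 23.95 = 0.1241 g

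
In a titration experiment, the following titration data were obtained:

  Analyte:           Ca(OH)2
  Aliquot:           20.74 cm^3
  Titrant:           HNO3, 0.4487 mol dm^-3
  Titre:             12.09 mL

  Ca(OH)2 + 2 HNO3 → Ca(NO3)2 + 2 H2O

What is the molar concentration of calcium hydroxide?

0.1308 mol/L

n(HNO3) = 0.01209 L × 0.4487 mol/L = 5.425 × 10^-3 mol
From the 1:2 mole ratio, n(Ca(OH)2) = 1/2 × 5.425 × 10^-3 = 2.712 × 10^-3 mol
[Ca(OH)2] = 2.712 × 10^-3 mol / 0.02074 L = 0.1308 mol/L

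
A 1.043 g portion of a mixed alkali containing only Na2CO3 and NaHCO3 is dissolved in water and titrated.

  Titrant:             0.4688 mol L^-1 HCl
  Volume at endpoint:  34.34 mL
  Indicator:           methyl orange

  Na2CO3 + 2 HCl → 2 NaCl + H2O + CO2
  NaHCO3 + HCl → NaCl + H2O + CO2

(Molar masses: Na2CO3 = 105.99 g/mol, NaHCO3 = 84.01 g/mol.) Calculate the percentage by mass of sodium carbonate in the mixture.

50.69 %

n(HCl) = 0.03434 × 0.4688 = 0.01610 mol
Let x = n(Na2CO3), y = n(NaHCO3).
Titrant: 2x + 1y = 0.01610;  mass: 105.99x + 84.01y = 1.043
Solving, x = 4.989 × 10^-3 mol, y = 6.121 × 10^-3 mol
mass of Na2CO3 = 4.989 × 10^-3 × 105.99 = 0.5287 g
% Na2CO3 = 0.5287 / 1.043 × 100 = 50.69 %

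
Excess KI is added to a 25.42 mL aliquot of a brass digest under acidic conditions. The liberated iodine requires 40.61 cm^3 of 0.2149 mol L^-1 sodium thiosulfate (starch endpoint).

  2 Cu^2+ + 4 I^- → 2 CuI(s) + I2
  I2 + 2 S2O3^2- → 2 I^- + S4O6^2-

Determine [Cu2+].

0.3433 mol/L

n(S2O3^2-) = 0.04061 × 0.2149 = 8.727 × 10^-3 mol
n(I2) = n(S2O3^2-)/2 = 4.364 × 10^-3 mol
From the 2:1 ratio, n(Cu2+) in the aliquot = 2/1 × 4.364 × 10^-3 = 8.727 × 10^-3 mol
[Cu2+] = 8.727 × 10^-3 / 0.02542 = 0.3433 mol/L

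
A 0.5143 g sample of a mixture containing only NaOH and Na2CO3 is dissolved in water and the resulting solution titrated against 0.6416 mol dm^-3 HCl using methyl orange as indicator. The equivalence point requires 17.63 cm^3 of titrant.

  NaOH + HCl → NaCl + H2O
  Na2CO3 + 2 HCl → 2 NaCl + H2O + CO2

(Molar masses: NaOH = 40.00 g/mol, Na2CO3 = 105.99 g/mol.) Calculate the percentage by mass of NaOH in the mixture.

n(HCl) = 0.01763 × 0.6416 = 0.01131 mol
Let x = n(NaOH), y = n(Na2CO3).
Titrant: 1x + 2y = 0.01131;  mass: 40.00x + 105.99y = 0.5143
Solving, x = 6.552 × 10^-3 mol, y = 2.380 × 10^-3 mol
mass of NaOH = 6.552 × 10^-3 × 40.00 = 0.2621 g
% NaOH = 0.2621 / 0.5143 × 100 = 50.96 %

50.96 %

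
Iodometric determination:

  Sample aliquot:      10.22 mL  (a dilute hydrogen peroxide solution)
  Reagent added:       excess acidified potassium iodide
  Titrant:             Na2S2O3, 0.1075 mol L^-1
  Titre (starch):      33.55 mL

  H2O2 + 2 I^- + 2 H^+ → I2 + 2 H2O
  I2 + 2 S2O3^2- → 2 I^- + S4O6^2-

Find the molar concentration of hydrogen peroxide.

n(S2O3^2-) = 0.03355 × 0.1075 = 3.607 × 10^-3 mol
n(I2) = n(S2O3^2-)/2 = 1.803 × 10^-3 mol
n(H2O2) in the aliquot = 1.803 × 10^-3 mol (1:1 ratio)
[H2O2] = 1.803 × 10^-3 / 0.01022 = 0.1764 mol/L

0.1764 mol/L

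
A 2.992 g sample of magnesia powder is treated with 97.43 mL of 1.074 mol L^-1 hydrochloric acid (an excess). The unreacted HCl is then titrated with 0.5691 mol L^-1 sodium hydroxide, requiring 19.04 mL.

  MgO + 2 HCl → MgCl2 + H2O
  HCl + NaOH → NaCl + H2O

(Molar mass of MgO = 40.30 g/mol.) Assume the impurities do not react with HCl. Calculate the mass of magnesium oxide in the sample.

1.890 g

n(HCl) added = 0.09743 × 1.074 = 0.1046 mol
n(NaOH) used in back-titration = 0.01904 × 0.5691 = 0.01084 mol
n(HCl) left over = 0.01084 mol (1:1 ratio)
n(HCl) consumed by analyte = 0.1046 − 0.01084 = 0.09380 mol
From the 1:2 ratio, n(MgO) = 1/2 × 0.09380 = 0.04690 mol
mass of MgO = 0.04690 × 40.30 = 1.890 g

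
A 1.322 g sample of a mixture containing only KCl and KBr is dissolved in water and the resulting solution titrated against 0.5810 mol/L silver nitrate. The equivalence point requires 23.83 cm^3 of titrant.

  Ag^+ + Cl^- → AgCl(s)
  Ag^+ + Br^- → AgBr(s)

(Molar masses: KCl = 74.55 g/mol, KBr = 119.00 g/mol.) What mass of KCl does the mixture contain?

n(AgNO3) = 0.02383 × 0.5810 = 0.01385 mol
Let x = n(KCl), y = n(KBr).
Titrant: 1x + 1y = 0.01385;  mass: 74.55x + 119.00y = 1.322
Solving, x = 7.325 × 10^-3 mol, y = 6.521 × 10^-3 mol
mass of KCl = 7.325 × 10^-3 × 74.55 = 0.5461 g

0.5461 g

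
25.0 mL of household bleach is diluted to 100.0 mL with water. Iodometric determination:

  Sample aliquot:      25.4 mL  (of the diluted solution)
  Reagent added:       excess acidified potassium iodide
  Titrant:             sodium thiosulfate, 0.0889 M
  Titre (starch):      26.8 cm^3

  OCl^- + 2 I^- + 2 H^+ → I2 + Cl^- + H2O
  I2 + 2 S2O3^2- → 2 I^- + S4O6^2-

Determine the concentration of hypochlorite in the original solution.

n(S2O3^2-) = 0.0268 × 0.0889 = 2.38 × 10^-3 mol
n(I2) = n(S2O3^2-)/2 = 1.19 × 10^-3 mol
n(OCl^-) in the aliquot = 1.19 × 10^-3 mol (1:1 ratio)
[OCl^-]_dilute = 1.19 × 10^-3 / 0.0254 = 0.0469 mol/L
[OCl^-]_original = 0.0469 × 100.0/25.0 = 0.188 mol/L

0.188 M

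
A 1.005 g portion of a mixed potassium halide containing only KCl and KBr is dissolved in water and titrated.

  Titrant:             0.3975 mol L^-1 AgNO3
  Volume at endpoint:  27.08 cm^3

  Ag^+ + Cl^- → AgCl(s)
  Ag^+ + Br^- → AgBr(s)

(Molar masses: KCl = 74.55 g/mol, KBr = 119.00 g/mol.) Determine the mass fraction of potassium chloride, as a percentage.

46.05 %

n(AgNO3) = 0.02708 × 0.3975 = 0.01076 mol
Let x = n(KCl), y = n(KBr).
Titrant: 1x + 1y = 0.01076;  mass: 74.55x + 119.00y = 1.005
Solving, x = 6.208 × 10^-3 mol, y = 4.556 × 10^-3 mol
mass of KCl = 6.208 × 10^-3 × 74.55 = 0.4628 g
% KCl = 0.4628 / 1.005 × 100 = 46.05 %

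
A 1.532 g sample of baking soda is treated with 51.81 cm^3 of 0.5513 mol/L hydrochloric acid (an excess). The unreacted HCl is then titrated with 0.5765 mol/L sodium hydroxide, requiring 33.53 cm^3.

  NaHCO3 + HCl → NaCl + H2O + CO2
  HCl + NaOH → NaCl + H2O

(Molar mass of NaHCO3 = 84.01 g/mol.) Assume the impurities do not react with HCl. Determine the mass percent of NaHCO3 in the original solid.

50.63 %

n(HCl) added = 0.05181 × 0.5513 = 0.02856 mol
n(NaOH) used in back-titration = 0.03353 × 0.5765 = 0.01933 mol
n(HCl) left over = 0.01933 mol (1:1 ratio)
n(HCl) consumed by analyte = 0.02856 − 0.01933 = 9.233 × 10^-3 mol
n(NaHCO3) = 9.233 × 10^-3 mol (1:1 ratio)
mass of NaHCO3 = 9.233 × 10^-3 × 84.01 = 0.7756 g
% NaHCO3 = 0.7756 / 1.532 × 100 = 50.63 %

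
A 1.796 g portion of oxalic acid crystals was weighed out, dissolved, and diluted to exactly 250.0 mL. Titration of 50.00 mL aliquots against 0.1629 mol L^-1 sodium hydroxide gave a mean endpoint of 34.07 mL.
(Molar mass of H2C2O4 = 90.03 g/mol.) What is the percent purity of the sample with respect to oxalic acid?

H2C2O4 + 2 NaOH → Na2C2O4 + 2 H2O
n(NaOH) per titration = 0.03407 × 0.1629 = 5.550 × 10^-3 mol
From the 1:2 ratio, n(H2C2O4) in each aliquot = 1/2 × 5.550 × 10^-3 = 2.775 × 10^-3 mol
n(H2C2O4) in the whole flask = 2.775 × 10^-3 × 250.0/50.00 = 0.01388 mol
mass of H2C2O4 = 0.01388 × 90.03 = 1.249 g
% H2C2O4 = 1.249 / 1.796 × 100 = 69.55 %

69.55 %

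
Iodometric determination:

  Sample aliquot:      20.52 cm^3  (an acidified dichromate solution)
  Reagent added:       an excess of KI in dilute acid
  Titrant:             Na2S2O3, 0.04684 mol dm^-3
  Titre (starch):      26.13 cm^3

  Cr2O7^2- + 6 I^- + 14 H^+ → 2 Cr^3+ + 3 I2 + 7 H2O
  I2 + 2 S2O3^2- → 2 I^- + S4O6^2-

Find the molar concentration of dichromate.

0.009941 mol/L

n(S2O3^2-) = 0.02613 × 0.04684 = 1.224 × 10^-3 mol
n(I2) = n(S2O3^2-)/2 = 6.120 × 10^-4 mol
From the 1:3 ratio, n(Cr2O7^2-) in the aliquot = 1/3 × 6.120 × 10^-4 = 2.040 × 10^-4 mol
[Cr2O7^2-] = 2.040 × 10^-4 / 0.02052 = 0.009941 mol/L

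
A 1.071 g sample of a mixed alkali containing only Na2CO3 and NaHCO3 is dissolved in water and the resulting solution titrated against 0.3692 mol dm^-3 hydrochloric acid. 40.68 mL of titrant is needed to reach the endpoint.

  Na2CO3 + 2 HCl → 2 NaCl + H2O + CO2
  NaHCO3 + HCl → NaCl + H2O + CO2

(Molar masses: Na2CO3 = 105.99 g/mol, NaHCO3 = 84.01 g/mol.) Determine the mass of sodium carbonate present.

0.3259 g

n(HCl) = 0.04068 × 0.3692 = 0.01502 mol
Let x = n(Na2CO3), y = n(NaHCO3).
Titrant: 2x + 1y = 0.01502;  mass: 105.99x + 84.01y = 1.071
Solving, x = 3.075 × 10^-3 mol, y = 8.869 × 10^-3 mol
mass of Na2CO3 = 3.075 × 10^-3 × 105.99 = 0.3259 g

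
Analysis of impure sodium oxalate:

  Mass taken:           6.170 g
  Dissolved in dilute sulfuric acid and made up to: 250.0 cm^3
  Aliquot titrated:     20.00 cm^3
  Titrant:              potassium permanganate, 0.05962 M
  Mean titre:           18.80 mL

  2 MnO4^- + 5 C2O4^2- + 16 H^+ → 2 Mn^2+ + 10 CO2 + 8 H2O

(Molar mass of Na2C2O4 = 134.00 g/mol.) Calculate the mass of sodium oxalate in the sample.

n(KMnO4) per titration = 0.01880 × 0.05962 = 1.121 × 10^-3 mol
From the 5:2 ratio, n(Na2C2O4) in each aliquot = 5/2 × 1.121 × 10^-3 = 2.802 × 10^-3 mol
n(Na2C2O4) in the whole flask = 2.802 × 10^-3 × 250.0/20.00 = 0.03503 mol
mass of Na2C2O4 = 0.03503 × 134.00 = 4.694 g

4.694 g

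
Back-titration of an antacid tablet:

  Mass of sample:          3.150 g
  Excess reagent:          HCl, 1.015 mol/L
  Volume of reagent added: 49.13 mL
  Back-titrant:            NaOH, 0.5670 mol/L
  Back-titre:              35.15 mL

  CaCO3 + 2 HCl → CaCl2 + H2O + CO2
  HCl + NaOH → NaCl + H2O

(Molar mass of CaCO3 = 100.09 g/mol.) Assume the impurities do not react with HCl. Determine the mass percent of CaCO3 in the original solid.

n(HCl) added = 0.04913 × 1.015 = 0.04987 mol
n(NaOH) used in back-titration = 0.03515 × 0.5670 = 0.01993 mol
n(HCl) left over = 0.01993 mol (1:1 ratio)
n(HCl) consumed by analyte = 0.04987 − 0.01993 = 0.02994 mol
From the 1:2 ratio, n(CaCO3) = 1/2 × 0.02994 = 0.01497 mol
mass of CaCO3 = 0.01497 × 100.09 = 1.498 g
% CaCO3 = 1.498 / 3.150 × 100 = 47.56 %

47.56 %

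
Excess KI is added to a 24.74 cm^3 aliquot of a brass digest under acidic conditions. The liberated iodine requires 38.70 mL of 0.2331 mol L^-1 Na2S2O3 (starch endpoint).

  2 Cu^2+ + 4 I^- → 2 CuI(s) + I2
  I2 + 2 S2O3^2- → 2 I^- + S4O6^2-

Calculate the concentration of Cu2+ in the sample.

n(S2O3^2-) = 0.03870 × 0.2331 = 9.021 × 10^-3 mol
n(I2) = n(S2O3^2-)/2 = 4.510 × 10^-3 mol
From the 2:1 ratio, n(Cu2+) in the aliquot = 2/1 × 4.510 × 10^-3 = 9.021 × 10^-3 mol
[Cu2+] = 9.021 × 10^-3 / 0.02474 = 0.3646 mol/L

0.3646 mol/L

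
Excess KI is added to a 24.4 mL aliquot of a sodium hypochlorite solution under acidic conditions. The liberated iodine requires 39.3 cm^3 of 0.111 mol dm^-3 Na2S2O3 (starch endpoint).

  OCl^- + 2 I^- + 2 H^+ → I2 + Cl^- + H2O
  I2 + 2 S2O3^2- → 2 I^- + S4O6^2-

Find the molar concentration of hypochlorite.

0.0894 mol/L

n(S2O3^2-) = 0.0393 × 0.111 = 4.36 × 10^-3 mol
n(I2) = n(S2O3^2-)/2 = 2.18 × 10^-3 mol
n(OCl^-) in the aliquot = 2.18 × 10^-3 mol (1:1 ratio)
[OCl^-] = 2.18 × 10^-3 / 0.0244 = 0.0894 mol/L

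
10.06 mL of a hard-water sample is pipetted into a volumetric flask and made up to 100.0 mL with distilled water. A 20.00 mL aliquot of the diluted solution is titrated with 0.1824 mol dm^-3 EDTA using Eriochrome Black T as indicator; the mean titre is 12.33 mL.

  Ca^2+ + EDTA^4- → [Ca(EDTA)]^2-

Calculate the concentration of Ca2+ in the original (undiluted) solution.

1.118 mol/L

n(EDTA) = 0.01233 × 0.1824 = 2.249 × 10^-3 mol
n(Ca2+) in the aliquot = 2.249 × 10^-3 mol (1:1 ratio)
[Ca2+]_dilute = 2.249 × 10^-3 / 0.02000 = 0.1124 mol/L
Dilution factor = 100.0 / 10.06 = 9.940
[Ca2+]_stock = 0.1124 × 9.940 = 1.118 mol/L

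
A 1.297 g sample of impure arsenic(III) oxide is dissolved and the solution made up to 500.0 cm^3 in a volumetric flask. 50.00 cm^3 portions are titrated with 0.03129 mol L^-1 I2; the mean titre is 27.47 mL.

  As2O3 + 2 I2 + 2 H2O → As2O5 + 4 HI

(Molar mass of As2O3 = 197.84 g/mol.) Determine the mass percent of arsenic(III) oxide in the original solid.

n(I2) per titration = 0.02747 × 0.03129 = 8.595 × 10^-4 mol
From the 1:2 ratio, n(As2O3) in each aliquot = 1/2 × 8.595 × 10^-4 = 4.298 × 10^-4 mol
n(As2O3) in the whole flask = 4.298 × 10^-4 × 500.0/50.00 = 4.298 × 10^-3 mol
mass of As2O3 = 4.298 × 10^-3 × 197.84 = 0.8503 g
% As2O3 = 0.8503 / 1.297 × 100 = 65.56 %

65.56 %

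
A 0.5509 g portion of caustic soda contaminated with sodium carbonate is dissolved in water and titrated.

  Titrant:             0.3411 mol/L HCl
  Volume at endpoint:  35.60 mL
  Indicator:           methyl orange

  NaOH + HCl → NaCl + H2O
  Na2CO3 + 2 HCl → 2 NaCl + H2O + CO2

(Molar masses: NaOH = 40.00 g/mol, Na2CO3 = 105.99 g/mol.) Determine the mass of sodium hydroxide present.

n(HCl) = 0.03560 × 0.3411 = 0.01214 mol
Let x = n(NaOH), y = n(Na2CO3).
Titrant: 1x + 2y = 0.01214;  mass: 40.00x + 105.99y = 0.5509
Solving, x = 7.128 × 10^-3 mol, y = 2.508 × 10^-3 mol
mass of NaOH = 7.128 × 10^-3 × 40.00 = 0.2851 g

0.2851 g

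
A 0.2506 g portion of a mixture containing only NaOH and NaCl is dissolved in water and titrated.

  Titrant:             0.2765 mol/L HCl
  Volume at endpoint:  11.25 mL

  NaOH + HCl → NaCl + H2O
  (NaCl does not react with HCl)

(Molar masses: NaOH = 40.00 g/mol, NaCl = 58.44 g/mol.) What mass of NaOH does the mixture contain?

n(HCl) = 0.01125 × 0.2765 = 3.111 × 10^-3 mol
Let x = n(NaOH), y = n(NaCl).
Titrant: 1x = 3.111 × 10^-3;  mass: 40.00x + 58.44y = 0.2506
Solving, x = 3.111 × 10^-3 mol, y = 2.159 × 10^-3 mol
mass of NaOH = 3.111 × 10^-3 × 40.00 = 0.1244 g

0.1244 g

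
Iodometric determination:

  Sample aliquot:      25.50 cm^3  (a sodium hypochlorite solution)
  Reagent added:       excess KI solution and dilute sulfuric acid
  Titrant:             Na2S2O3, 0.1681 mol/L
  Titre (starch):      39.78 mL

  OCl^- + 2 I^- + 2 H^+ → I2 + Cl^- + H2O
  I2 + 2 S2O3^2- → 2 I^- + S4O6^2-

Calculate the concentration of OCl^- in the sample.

n(S2O3^2-) = 0.03978 × 0.1681 = 6.687 × 10^-3 mol
n(I2) = n(S2O3^2-)/2 = 3.344 × 10^-3 mol
n(OCl^-) in the aliquot = 3.344 × 10^-3 mol (1:1 ratio)
[OCl^-] = 3.344 × 10^-3 / 0.02550 = 0.1311 mol/L

0.1311 mol/L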